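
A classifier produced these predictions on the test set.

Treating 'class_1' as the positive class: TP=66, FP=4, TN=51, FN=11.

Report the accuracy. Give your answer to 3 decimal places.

Accuracy = (TP+TN)/N = (66+51)/132 = 0.886

0.886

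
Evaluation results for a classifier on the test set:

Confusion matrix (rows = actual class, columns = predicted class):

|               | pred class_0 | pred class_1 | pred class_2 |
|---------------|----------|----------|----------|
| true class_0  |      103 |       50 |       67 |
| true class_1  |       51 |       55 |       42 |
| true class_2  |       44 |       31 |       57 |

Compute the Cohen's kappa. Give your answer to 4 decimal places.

Observed agreement pₒ = trace/N = 215/500 = 0.43000
Expected agreement pₑ = Σ (rowᵢ·colᵢ)/N² = (220·198 + 148·136 + 132·166)/500² = 0.34240
κ = (pₒ − pₑ)/(1 − pₑ) = (0.43000 − 0.34240)/(1 − 0.34240) = 0.1332

0.1332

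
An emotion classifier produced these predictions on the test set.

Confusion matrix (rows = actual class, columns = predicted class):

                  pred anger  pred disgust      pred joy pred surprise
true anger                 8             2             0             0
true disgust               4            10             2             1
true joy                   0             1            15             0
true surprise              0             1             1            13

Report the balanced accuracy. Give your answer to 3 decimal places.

0.798

Balanced accuracy = mean of per-class recall.
  anger: recall = 8/10 = 0.8000
  disgust: recall = 10/17 = 0.5882
  joy: recall = 15/16 = 0.9375
  surprise: recall = 13/15 = 0.8667
Mean = (0.8000 + 0.5882 + 0.9375 + 0.8667) / 4 = 0.798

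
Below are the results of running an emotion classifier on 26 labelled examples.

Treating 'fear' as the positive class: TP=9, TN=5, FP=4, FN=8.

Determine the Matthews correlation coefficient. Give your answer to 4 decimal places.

0.0808

MCC = (TP·TN − FP·FN) / √((TP+FP)(TP+FN)(TN+FP)(TN+FN))
Numerator = 9·5 − 4·8 = 13
Denominator = √(13·17·9·13) = √25857 = 160.8011
MCC = 13 / 160.8011 = 0.0808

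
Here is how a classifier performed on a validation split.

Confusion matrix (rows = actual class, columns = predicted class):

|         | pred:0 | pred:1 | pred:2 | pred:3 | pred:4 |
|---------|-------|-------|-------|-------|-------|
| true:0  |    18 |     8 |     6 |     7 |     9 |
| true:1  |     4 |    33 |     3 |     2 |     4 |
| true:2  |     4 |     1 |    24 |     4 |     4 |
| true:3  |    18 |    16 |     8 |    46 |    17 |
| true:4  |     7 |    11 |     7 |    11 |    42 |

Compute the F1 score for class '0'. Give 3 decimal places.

0.364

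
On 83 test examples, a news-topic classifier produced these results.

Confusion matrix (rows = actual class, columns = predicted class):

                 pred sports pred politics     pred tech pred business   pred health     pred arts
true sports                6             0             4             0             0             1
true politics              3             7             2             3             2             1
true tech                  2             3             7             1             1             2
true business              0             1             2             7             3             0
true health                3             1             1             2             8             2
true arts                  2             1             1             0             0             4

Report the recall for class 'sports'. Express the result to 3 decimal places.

0.545

Take TP from the diagonal, FP from the rest of the 'sports' prediction marginal, FN from the rest of the 'sports' actual marginal.
recall = TP/(TP+FN).
sports: TP=6, FN=0+4+0+0+1=5 → 6/11 = 0.5455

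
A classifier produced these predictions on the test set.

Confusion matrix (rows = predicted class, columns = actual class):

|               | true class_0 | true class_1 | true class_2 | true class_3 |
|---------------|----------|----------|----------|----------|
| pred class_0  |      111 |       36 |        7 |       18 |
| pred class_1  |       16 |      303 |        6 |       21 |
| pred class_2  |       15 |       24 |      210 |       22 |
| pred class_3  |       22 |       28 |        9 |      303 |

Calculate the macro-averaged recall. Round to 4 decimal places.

0.7973

Per-class recall (TP/(TP+FN)):
  class_0: TP=111, FN=16+15+22=53 → 111/164 = 0.67683
  class_1: TP=303, FN=36+24+28=88 → 303/391 = 0.77494
  class_2: TP=210, FN=7+6+9=22 → 210/232 = 0.90517
  class_3: TP=303, FN=18+21+22=61 → 303/364 = 0.83242
Macro-recall = mean = (0.67683 + 0.77494 + 0.90517 + 0.83242) / 4 = 0.7973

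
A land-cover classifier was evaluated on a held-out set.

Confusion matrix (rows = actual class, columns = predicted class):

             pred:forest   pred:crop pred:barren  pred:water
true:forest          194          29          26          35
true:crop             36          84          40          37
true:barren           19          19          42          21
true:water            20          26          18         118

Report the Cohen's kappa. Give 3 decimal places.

Observed agreement pₒ = trace/N = 438/764 = 0.5733
Expected agreement pₑ = Σ (rowᵢ·colᵢ)/N² = (284·269 + 197·158 + 101·126 + 182·211)/764² = 0.2718
κ = (pₒ − pₑ)/(1 − pₑ) = (0.5733 − 0.2718)/(1 − 0.2718) = 0.414

0.414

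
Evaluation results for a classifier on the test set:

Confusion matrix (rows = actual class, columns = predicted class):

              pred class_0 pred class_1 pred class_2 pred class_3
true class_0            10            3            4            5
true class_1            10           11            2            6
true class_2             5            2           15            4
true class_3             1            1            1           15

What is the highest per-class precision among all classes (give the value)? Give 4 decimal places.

0.6818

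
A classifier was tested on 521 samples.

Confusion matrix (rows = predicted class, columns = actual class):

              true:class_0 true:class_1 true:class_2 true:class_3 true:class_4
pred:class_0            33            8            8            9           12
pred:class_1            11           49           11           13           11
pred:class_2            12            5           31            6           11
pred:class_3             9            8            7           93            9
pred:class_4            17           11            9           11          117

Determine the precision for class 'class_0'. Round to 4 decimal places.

0.4714

One-vs-rest for 'class_0': TP = diagonal; FP = other classes predicted 'class_0'; FN = 'class_0' predicted as other.
precision = TP/(TP+FP).
class_0: TP=33, FP=8+8+9+12=37 → 33/70 = 0.47143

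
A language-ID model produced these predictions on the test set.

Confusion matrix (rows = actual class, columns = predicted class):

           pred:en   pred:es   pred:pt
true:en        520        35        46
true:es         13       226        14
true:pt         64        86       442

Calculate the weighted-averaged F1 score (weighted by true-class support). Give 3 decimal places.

0.823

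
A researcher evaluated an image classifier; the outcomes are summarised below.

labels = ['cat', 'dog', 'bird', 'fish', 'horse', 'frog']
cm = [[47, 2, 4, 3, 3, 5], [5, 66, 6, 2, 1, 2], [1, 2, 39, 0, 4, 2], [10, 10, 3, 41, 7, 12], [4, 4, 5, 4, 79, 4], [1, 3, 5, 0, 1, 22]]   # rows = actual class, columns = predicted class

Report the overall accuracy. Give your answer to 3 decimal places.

0.719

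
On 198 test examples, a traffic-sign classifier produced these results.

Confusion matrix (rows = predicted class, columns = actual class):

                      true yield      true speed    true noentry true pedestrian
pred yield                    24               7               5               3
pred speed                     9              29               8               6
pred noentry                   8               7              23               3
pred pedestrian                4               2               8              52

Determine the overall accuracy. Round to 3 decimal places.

0.646

Accuracy = trace / total = (24+29+23+52=128) / 198 = 128/198 = 0.646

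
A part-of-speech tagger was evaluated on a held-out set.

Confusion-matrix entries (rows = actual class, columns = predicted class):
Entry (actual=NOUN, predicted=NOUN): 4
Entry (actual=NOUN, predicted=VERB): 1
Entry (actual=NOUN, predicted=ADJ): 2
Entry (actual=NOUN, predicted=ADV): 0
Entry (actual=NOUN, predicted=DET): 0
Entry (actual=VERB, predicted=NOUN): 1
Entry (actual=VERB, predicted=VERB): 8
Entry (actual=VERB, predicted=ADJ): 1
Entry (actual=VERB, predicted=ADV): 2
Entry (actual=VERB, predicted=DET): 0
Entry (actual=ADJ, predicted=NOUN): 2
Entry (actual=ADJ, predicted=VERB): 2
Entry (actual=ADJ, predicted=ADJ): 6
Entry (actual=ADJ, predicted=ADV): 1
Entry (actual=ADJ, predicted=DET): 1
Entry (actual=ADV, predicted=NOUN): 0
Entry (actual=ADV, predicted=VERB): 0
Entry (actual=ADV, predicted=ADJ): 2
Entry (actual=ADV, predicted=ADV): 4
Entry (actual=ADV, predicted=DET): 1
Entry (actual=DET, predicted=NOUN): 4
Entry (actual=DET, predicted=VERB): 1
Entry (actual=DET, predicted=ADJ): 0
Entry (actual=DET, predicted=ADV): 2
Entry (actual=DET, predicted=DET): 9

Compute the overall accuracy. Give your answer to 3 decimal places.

Accuracy = trace / total = (4+8+6+4+9=31) / 54 = 31/54 = 0.574

0.574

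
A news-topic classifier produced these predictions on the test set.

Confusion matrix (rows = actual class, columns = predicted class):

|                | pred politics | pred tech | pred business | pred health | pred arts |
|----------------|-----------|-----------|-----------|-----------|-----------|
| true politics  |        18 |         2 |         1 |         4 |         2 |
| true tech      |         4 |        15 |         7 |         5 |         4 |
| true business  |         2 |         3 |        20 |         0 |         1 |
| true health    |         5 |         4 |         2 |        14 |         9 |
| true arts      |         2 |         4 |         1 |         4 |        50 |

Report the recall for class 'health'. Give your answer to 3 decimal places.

0.412

Take TP from the diagonal, FP from the rest of the 'health' prediction marginal, FN from the rest of the 'health' actual marginal.
recall = TP/(TP+FN).
health: TP=14, FN=5+4+2+9=20 → 14/34 = 0.4118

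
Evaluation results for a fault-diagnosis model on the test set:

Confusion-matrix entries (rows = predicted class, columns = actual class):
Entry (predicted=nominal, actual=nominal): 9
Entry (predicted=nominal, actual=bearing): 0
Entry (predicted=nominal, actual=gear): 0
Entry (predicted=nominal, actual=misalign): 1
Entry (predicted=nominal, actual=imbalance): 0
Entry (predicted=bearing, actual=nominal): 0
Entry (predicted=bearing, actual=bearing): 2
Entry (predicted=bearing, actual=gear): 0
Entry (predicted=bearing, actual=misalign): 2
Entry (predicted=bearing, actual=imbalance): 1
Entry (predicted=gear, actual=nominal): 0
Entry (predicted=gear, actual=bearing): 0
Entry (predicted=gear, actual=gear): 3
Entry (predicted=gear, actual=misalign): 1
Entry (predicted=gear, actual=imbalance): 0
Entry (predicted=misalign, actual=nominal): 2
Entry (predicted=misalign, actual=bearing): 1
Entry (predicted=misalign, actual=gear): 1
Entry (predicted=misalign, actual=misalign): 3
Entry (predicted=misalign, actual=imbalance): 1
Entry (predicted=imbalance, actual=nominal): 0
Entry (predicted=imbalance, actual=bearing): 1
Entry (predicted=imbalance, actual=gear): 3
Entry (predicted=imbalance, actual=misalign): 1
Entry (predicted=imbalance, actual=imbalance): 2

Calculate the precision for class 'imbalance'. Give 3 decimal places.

0.286

precision = TP/(TP+FP).
imbalance: TP=2, FP=0+1+3+1=5 → 2/7 = 0.2857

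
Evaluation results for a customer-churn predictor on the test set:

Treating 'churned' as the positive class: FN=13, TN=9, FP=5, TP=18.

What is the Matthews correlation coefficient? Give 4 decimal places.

0.2070

MCC = (TP·TN − FP·FN) / √((TP+FP)(TP+FN)(TN+FP)(TN+FN))
Numerator = 18·9 − 5·13 = 97
Denominator = √(23·31·14·22) = √219604 = 468.6192
MCC = 97 / 468.6192 = 0.2070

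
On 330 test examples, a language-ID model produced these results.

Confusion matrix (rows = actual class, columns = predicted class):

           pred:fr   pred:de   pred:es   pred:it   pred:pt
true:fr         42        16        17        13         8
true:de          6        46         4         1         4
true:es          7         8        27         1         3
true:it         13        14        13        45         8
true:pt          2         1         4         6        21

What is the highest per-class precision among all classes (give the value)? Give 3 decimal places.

0.682

Per-class precision (TP/(TP+FP)):
  fr: TP=42, FP=6+7+13+2=28 → 42/70 = 0.6000
  de: TP=46, FP=16+8+14+1=39 → 46/85 = 0.5412
  es: TP=27, FP=17+4+13+4=38 → 27/65 = 0.4154
  it: TP=45, FP=13+1+1+6=21 → 45/66 = 0.6818
  pt: TP=21, FP=8+4+3+8=23 → 21/44 = 0.4773
Highest is class 'it' with precision = 0.682.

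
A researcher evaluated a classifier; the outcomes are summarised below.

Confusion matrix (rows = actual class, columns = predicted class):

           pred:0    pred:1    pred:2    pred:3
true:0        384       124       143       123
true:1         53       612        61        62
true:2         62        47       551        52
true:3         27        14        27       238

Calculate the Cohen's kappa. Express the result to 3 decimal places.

Observed agreement pₒ = trace/N = 1785/2580 = 0.6919
Expected agreement pₑ = Σ (rowᵢ·colᵢ)/N² = (774·526 + 788·797 + 712·782 + 306·475)/2580² = 0.2610
κ = (pₒ − pₑ)/(1 − pₑ) = (0.6919 − 0.2610)/(1 − 0.2610) = 0.583

0.583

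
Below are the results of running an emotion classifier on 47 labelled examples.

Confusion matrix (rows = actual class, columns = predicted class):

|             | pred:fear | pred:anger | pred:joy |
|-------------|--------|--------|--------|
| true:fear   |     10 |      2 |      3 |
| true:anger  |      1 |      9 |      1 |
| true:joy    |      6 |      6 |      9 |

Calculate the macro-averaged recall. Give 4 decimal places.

Per-class recall (TP/(TP+FN)):
  fear: TP=10, FN=2+3=5 → 10/15 = 0.66667
  anger: TP=9, FN=1+1=2 → 9/11 = 0.81818
  joy: TP=9, FN=6+6=12 → 9/21 = 0.42857
Macro-recall = mean = (0.66667 + 0.81818 + 0.42857) / 3 = 0.6378

0.6378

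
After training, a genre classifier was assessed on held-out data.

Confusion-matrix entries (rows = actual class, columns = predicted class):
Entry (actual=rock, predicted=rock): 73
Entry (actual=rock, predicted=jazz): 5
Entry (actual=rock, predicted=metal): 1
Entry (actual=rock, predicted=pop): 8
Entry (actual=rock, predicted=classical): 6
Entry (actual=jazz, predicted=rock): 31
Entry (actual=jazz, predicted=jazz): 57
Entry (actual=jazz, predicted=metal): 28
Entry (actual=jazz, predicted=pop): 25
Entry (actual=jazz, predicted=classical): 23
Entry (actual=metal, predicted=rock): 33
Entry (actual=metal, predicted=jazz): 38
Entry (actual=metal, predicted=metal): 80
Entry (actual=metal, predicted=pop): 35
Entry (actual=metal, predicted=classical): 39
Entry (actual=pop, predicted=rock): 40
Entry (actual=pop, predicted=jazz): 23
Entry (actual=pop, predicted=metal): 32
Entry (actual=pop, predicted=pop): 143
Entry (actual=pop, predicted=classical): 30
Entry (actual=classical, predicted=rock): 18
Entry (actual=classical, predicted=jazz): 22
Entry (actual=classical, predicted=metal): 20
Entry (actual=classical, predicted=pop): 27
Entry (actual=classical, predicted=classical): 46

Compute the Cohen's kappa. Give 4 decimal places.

0.3091

Observed agreement pₒ = trace/N = 399/883 = 0.45187
Expected agreement pₑ = Σ (rowᵢ·colᵢ)/N² = (93·195 + 164·145 + 225·161 + 268·238 + 133·144)/883² = 0.20659
κ = (pₒ − pₑ)/(1 − pₑ) = (0.45187 − 0.20659)/(1 − 0.20659) = 0.3091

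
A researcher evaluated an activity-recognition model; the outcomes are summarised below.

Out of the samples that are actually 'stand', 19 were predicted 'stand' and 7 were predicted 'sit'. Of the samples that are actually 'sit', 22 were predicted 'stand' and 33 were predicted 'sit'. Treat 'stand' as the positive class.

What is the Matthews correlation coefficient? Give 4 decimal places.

MCC = (TP·TN − FP·FN) / √((TP+FP)(TP+FN)(TN+FP)(TN+FN))
Numerator = 19·33 − 22·7 = 473
Denominator = √(41·26·55·40) = √2345200 = 1531.4046
MCC = 473 / 1531.4046 = 0.3089

0.3089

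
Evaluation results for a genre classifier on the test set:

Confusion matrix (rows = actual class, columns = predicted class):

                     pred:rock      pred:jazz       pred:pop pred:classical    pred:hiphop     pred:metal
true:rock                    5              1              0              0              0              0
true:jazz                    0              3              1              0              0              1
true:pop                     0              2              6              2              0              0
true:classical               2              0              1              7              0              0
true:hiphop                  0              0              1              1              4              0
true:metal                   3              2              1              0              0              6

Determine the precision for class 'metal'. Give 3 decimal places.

Treat 'metal' as positive and all other classes as negative.
precision = TP/(TP+FP).
metal: TP=6, FP=0+1+0+0+0=1 → 6/7 = 0.8571

0.857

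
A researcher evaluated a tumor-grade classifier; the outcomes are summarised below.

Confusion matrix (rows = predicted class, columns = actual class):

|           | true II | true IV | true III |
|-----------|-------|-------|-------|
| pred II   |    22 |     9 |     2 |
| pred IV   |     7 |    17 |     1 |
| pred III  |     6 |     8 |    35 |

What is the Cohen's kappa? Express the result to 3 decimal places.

Observed agreement pₒ = trace/N = 74/107 = 0.6916
Expected agreement pₑ = Σ (rowᵢ·colᵢ)/N² = (35·33 + 34·25 + 38·49)/107² = 0.3378
κ = (pₒ − pₑ)/(1 − pₑ) = (0.6916 − 0.3378)/(1 − 0.3378) = 0.534

0.534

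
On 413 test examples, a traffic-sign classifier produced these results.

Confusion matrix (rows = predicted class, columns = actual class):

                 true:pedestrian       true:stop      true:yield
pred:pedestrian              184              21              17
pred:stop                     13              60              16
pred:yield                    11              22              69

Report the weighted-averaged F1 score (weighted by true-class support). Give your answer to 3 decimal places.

0.754

Per-class F1 score (2·TP/(2·TP+FP+FN)):
  pedestrian: TP=184, FP=21+17=38, FN=13+11=24 → 368/430 = 0.8558
  stop: TP=60, FP=13+16=29, FN=21+22=43 → 120/192 = 0.6250
  yield: TP=69, FP=11+22=33, FN=17+16=33 → 138/204 = 0.6765
Weighted-F1 score = Σ (supportᵢ/N)·F1 scoreᵢ with N=413: (208/413)·0.8558 + (103/413)·0.6250 + (102/413)·0.6765 = 0.754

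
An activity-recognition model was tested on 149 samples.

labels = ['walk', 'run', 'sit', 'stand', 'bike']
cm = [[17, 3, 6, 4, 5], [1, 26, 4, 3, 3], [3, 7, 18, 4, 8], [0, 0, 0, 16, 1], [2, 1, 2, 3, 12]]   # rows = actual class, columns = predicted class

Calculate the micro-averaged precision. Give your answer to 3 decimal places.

Micro-averaging pools counts across classes: ΣTP=89, ΣFP=60, ΣFN=60.
Micro-precision = TP/(TP+FP) on pooled counts = 0.597 (equals overall accuracy in single-label multiclass).

0.597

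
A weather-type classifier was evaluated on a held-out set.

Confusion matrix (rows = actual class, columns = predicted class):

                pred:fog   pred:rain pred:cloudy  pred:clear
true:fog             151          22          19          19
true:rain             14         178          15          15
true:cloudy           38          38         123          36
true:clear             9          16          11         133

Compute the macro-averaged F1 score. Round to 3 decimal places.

0.697

Per-class F1 score (2·TP/(2·TP+FP+FN)):
  fog: TP=151, FP=14+38+9=61, FN=22+19+19=60 → 302/423 = 0.7139
  rain: TP=178, FP=22+38+16=76, FN=14+15+15=44 → 356/476 = 0.7479
  cloudy: TP=123, FP=19+15+11=45, FN=38+38+36=112 → 246/403 = 0.6104
  clear: TP=133, FP=19+15+36=70, FN=9+16+11=36 → 266/372 = 0.7151
Macro-F1 score = mean = (0.7139 + 0.7479 + 0.6104 + 0.7151) / 4 = 0.697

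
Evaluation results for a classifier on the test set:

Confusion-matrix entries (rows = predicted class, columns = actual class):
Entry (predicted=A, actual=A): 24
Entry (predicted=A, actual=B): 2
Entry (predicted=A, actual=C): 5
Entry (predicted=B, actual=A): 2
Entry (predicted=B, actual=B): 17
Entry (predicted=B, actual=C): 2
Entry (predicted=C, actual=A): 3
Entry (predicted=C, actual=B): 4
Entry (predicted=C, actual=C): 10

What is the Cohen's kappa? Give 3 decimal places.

0.598

Observed agreement pₒ = trace/N = 51/69 = 0.7391
Expected agreement pₑ = Σ (rowᵢ·colᵢ)/N² = (29·31 + 23·21 + 17·17)/69² = 0.3510
κ = (pₒ − pₑ)/(1 − pₑ) = (0.7391 − 0.3510)/(1 − 0.3510) = 0.598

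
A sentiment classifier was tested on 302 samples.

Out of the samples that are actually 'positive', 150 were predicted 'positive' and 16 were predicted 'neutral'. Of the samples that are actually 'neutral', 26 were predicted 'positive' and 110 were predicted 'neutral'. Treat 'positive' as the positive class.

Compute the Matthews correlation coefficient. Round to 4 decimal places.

0.7188

MCC = (TP·TN − FP·FN) / √((TP+FP)(TP+FN)(TN+FP)(TN+FN))
Numerator = 150·110 − 26·16 = 16084
Denominator = √(176·166·136·126) = √500645376 = 22375.1062
MCC = 16084 / 22375.1062 = 0.7188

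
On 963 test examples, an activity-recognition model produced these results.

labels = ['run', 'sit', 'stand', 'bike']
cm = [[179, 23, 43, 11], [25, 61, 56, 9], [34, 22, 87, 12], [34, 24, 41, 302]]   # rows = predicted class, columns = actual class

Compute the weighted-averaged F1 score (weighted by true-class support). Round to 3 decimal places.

0.643

Per-class F1 score (2·TP/(2·TP+FP+FN)):
  run: TP=179, FP=23+43+11=77, FN=25+34+34=93 → 358/528 = 0.6780
  sit: TP=61, FP=25+56+9=90, FN=23+22+24=69 → 122/281 = 0.4342
  stand: TP=87, FP=34+22+12=68, FN=43+56+41=140 → 174/382 = 0.4555
  bike: TP=302, FP=34+24+41=99, FN=11+9+12=32 → 604/735 = 0.8218
Weighted-F1 score = Σ (supportᵢ/N)·F1 scoreᵢ with N=963: (272/963)·0.6780 + (130/963)·0.4342 + (227/963)·0.4555 + (334/963)·0.8218 = 0.643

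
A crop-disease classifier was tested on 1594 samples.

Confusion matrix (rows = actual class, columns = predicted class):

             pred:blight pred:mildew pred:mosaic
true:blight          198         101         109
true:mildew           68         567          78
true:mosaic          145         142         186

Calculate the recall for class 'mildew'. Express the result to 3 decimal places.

0.795

Take TP from the diagonal, FP from the rest of the 'mildew' prediction marginal, FN from the rest of the 'mildew' actual marginal.
recall = TP/(TP+FN).
mildew: TP=567, FN=68+78=146 → 567/713 = 0.7952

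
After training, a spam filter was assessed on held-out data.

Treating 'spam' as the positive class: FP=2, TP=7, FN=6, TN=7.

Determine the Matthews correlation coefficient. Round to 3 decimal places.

0.316

MCC = (TP·TN − FP·FN) / √((TP+FP)(TP+FN)(TN+FP)(TN+FN))
Numerator = 7·7 − 2·6 = 37
Denominator = √(9·13·9·13) = √13689 = 117.0000
MCC = 37 / 117.0000 = 0.316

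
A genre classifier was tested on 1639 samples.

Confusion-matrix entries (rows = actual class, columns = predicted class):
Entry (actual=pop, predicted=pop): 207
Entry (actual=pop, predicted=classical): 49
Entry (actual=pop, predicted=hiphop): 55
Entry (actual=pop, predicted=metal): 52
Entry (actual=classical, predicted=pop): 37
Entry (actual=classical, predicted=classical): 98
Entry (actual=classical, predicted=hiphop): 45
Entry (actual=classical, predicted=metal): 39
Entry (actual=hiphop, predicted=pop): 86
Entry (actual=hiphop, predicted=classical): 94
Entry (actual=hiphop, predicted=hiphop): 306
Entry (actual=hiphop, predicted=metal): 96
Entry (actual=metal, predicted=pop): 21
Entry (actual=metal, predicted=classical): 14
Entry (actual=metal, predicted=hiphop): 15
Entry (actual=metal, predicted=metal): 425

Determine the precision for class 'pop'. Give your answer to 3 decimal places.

0.590

One-vs-rest for 'pop': TP = diagonal; FP = other classes predicted 'pop'; FN = 'pop' predicted as other.
precision = TP/(TP+FP).
pop: TP=207, FP=37+86+21=144 → 207/351 = 0.5897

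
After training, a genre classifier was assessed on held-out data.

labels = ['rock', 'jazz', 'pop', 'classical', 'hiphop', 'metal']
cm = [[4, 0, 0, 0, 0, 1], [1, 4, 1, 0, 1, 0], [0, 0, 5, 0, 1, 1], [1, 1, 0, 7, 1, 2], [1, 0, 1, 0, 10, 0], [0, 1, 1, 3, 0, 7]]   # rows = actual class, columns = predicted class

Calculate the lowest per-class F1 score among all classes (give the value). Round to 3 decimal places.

0.609

Per-class F1 score (2·TP/(2·TP+FP+FN)):
  rock: TP=4, FP=1+0+1+1+0=3, FN=0+0+0+0+1=1 → 8/12 = 0.6667
  jazz: TP=4, FP=0+0+1+0+1=2, FN=1+1+0+1+0=3 → 8/13 = 0.6154
  pop: TP=5, FP=0+1+0+1+1=3, FN=0+0+0+1+1=2 → 10/15 = 0.6667
  classical: TP=7, FP=0+0+0+0+3=3, FN=1+1+0+1+2=5 → 14/22 = 0.6364
  hiphop: TP=10, FP=0+1+1+1+0=3, FN=1+0+1+0+0=2 → 20/25 = 0.8000
  metal: TP=7, FP=1+0+1+2+0=4, FN=0+1+1+3+0=5 → 14/23 = 0.6087
Lowest is class 'metal' with F1 score = 0.609.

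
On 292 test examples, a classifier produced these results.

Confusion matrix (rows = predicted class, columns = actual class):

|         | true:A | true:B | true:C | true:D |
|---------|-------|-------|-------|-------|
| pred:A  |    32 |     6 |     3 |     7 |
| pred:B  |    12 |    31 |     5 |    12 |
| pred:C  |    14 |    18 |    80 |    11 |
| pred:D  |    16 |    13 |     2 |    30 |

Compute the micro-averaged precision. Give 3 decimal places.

Micro-averaging pools counts across classes: ΣTP=173, ΣFP=119, ΣFN=119.
Micro-precision = TP/(TP+FP) on pooled counts = 0.592 (equals overall accuracy in single-label multiclass).

0.592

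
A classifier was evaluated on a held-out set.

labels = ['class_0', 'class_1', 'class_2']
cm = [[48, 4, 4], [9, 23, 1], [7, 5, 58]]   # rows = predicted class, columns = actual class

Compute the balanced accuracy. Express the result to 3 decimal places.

0.796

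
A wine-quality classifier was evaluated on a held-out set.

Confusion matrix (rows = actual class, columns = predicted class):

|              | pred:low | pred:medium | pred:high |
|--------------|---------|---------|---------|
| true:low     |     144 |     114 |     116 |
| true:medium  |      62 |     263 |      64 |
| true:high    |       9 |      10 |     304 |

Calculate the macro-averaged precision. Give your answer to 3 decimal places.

Per-class precision (TP/(TP+FP)):
  low: TP=144, FP=62+9=71 → 144/215 = 0.6698
  medium: TP=263, FP=114+10=124 → 263/387 = 0.6796
  high: TP=304, FP=116+64=180 → 304/484 = 0.6281
Macro-precision = mean = (0.6698 + 0.6796 + 0.6281) / 3 = 0.659

0.659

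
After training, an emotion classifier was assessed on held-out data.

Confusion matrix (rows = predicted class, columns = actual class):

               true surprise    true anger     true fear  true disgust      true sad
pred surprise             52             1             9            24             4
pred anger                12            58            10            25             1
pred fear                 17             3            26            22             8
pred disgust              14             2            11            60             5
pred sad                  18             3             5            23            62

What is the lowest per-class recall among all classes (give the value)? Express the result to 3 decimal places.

Per-class recall (TP/(TP+FN)):
  surprise: TP=52, FN=12+17+14+18=61 → 52/113 = 0.4602
  anger: TP=58, FN=1+3+2+3=9 → 58/67 = 0.8657
  fear: TP=26, FN=9+10+11+5=35 → 26/61 = 0.4262
  disgust: TP=60, FN=24+25+22+23=94 → 60/154 = 0.3896
  sad: TP=62, FN=4+1+8+5=18 → 62/80 = 0.7750
Lowest is class 'disgust' with recall = 0.390.

0.390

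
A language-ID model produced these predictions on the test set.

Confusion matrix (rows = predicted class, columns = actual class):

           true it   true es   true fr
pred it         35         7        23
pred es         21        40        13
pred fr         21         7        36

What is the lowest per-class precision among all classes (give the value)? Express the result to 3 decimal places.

Per-class precision (TP/(TP+FP)):
  it: TP=35, FP=7+23=30 → 35/65 = 0.5385
  es: TP=40, FP=21+13=34 → 40/74 = 0.5405
  fr: TP=36, FP=21+7=28 → 36/64 = 0.5625
Lowest is class 'it' with precision = 0.538.

0.538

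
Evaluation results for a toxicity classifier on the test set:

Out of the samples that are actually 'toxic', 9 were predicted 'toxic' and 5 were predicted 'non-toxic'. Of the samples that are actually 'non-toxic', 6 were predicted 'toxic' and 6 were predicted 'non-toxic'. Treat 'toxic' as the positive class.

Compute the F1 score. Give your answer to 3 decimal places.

0.621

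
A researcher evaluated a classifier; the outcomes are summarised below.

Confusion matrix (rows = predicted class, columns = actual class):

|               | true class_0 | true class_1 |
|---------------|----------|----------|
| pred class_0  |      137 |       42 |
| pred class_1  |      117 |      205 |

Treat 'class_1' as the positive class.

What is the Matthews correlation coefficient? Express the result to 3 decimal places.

MCC = (TP·TN − FP·FN) / √((TP+FP)(TP+FN)(TN+FP)(TN+FN))
Numerator = 205·137 − 117·42 = 23171
Denominator = √(322·247·254·179) = √3616092844 = 60133.9575
MCC = 23171 / 60133.9575 = 0.385

0.385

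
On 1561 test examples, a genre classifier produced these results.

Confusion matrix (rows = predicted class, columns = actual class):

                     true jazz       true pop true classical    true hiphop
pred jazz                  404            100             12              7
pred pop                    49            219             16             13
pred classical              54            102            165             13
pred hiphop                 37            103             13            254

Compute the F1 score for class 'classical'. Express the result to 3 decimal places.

0.611

Take TP from the diagonal, FP from the rest of the 'classical' prediction marginal, FN from the rest of the 'classical' actual marginal.
F1 score = 2·TP/(2·TP+FP+FN).
classical: TP=165, FP=54+102+13=169, FN=12+16+13=41 → 330/540 = 0.6111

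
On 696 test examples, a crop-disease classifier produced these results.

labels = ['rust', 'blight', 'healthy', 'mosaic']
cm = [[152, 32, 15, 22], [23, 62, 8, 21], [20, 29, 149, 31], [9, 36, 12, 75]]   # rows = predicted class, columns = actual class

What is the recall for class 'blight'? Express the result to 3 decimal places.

0.390

Take TP from the diagonal, FP from the rest of the 'blight' prediction marginal, FN from the rest of the 'blight' actual marginal.
recall = TP/(TP+FN).
blight: TP=62, FN=32+29+36=97 → 62/159 = 0.3899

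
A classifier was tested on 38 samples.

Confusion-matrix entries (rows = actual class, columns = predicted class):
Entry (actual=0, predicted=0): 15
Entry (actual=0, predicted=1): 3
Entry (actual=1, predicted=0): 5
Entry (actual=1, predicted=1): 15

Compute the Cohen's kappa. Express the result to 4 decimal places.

0.5801

Observed agreement pₒ = trace/N = 30/38 = 0.78947
Expected agreement pₑ = Σ (rowᵢ·colᵢ)/N² = (18·20 + 20·18)/38² = 0.49861
κ = (pₒ − pₑ)/(1 − pₑ) = (0.78947 − 0.49861)/(1 − 0.49861) = 0.5801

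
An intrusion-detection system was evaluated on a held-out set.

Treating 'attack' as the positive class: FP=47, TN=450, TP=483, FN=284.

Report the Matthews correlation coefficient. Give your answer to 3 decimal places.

0.530

MCC = (TP·TN − FP·FN) / √((TP+FP)(TP+FN)(TN+FP)(TN+FN))
Numerator = 483·450 − 47·284 = 204002
Denominator = √(530·767·497·734) = √148294034980 = 385089.6454
MCC = 204002 / 385089.6454 = 0.530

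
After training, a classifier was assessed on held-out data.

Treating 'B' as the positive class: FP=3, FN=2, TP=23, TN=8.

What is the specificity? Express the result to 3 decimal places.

0.727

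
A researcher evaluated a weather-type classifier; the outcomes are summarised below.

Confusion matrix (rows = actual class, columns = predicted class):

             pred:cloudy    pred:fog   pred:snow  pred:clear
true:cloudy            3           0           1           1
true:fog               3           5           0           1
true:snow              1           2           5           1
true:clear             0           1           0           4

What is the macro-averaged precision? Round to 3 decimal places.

Per-class precision (TP/(TP+FP)):
  cloudy: TP=3, FP=3+1+0=4 → 3/7 = 0.4286
  fog: TP=5, FP=0+2+1=3 → 5/8 = 0.6250
  snow: TP=5, FP=1+0+0=1 → 5/6 = 0.8333
  clear: TP=4, FP=1+1+1=3 → 4/7 = 0.5714
Macro-precision = mean = (0.4286 + 0.6250 + 0.8333 + 0.5714) / 4 = 0.615

0.615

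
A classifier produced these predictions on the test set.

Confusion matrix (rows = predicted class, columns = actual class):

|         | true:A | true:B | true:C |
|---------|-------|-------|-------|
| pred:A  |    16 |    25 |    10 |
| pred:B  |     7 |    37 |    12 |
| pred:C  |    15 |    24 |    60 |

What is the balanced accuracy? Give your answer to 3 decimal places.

0.528

Balanced accuracy = mean of per-class recall.
  A: recall = 16/38 = 0.4211
  B: recall = 37/86 = 0.4302
  C: recall = 60/82 = 0.7317
Mean = (0.4211 + 0.4302 + 0.7317) / 3 = 0.528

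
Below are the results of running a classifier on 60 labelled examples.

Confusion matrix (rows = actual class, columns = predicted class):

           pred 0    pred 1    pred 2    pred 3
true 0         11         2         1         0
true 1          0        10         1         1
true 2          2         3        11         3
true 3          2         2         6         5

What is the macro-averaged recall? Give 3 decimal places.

0.633

Per-class recall (TP/(TP+FN)):
  0: TP=11, FN=2+1+0=3 → 11/14 = 0.7857
  1: TP=10, FN=0+1+1=2 → 10/12 = 0.8333
  2: TP=11, FN=2+3+3=8 → 11/19 = 0.5789
  3: TP=5, FN=2+2+6=10 → 5/15 = 0.3333
Macro-recall = mean = (0.7857 + 0.8333 + 0.5789 + 0.3333) / 4 = 0.633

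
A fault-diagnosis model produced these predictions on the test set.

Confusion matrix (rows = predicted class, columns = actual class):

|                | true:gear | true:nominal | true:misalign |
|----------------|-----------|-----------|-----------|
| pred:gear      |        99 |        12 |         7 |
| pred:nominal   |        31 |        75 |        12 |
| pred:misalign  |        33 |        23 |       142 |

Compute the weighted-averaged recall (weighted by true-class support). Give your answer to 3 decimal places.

Per-class recall (TP/(TP+FN)):
  gear: TP=99, FN=31+33=64 → 99/163 = 0.6074
  nominal: TP=75, FN=12+23=35 → 75/110 = 0.6818
  misalign: TP=142, FN=7+12=19 → 142/161 = 0.8820
Weighted-recall = Σ (supportᵢ/N)·recallᵢ with N=434: (163/434)·0.6074 + (110/434)·0.6818 + (161/434)·0.8820 = 0.728

0.728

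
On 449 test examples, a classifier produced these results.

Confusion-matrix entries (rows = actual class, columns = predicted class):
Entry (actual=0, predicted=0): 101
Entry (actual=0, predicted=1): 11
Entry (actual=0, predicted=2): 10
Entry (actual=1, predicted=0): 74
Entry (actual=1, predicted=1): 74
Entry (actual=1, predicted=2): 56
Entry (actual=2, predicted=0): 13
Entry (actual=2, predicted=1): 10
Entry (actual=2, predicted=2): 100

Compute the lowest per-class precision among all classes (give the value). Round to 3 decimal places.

0.537

Per-class precision (TP/(TP+FP)):
  0: TP=101, FP=74+13=87 → 101/188 = 0.5372
  1: TP=74, FP=11+10=21 → 74/95 = 0.7789
  2: TP=100, FP=10+56=66 → 100/166 = 0.6024
Lowest is class '0' with precision = 0.537.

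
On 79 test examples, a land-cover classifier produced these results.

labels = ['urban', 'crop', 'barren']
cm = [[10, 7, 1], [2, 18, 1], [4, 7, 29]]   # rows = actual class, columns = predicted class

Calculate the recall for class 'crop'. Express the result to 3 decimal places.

0.857

recall = TP/(TP+FN).
crop: TP=18, FN=2+1=3 → 18/21 = 0.8571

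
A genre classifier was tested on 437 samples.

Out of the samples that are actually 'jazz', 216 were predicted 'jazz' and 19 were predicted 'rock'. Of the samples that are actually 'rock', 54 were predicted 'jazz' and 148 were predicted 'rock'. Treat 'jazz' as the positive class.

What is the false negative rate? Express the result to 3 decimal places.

FNR = FN/(FN+TP) = 19/(19+216) = 0.081

0.081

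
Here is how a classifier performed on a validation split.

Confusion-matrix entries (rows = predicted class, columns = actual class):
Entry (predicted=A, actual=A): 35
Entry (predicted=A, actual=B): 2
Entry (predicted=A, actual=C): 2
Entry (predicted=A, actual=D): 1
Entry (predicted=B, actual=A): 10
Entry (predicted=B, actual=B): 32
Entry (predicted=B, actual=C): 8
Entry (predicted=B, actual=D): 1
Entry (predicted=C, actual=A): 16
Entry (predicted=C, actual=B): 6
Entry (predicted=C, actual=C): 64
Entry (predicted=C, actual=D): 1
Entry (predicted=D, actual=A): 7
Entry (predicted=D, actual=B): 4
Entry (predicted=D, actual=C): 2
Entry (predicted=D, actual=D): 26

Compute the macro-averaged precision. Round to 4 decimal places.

0.7262

Per-class precision (TP/(TP+FP)):
  A: TP=35, FP=2+2+1=5 → 35/40 = 0.87500
  B: TP=32, FP=10+8+1=19 → 32/51 = 0.62745
  C: TP=64, FP=16+6+1=23 → 64/87 = 0.73563
  D: TP=26, FP=7+4+2=13 → 26/39 = 0.66667
Macro-precision = mean = (0.87500 + 0.62745 + 0.73563 + 0.66667) / 4 = 0.7262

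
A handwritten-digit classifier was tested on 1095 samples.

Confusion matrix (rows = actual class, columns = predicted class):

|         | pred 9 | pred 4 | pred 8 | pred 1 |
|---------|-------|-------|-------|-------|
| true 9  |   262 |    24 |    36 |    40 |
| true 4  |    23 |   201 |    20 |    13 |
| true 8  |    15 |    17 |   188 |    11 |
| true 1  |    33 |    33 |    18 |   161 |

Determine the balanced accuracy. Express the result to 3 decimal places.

0.744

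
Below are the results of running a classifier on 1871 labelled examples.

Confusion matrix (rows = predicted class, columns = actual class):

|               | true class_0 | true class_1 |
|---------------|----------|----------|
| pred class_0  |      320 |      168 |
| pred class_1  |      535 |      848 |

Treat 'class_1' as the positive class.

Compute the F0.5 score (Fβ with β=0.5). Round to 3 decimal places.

Fβ = (1+β²)·TP / ((1+β²)·TP + β²·FN + FP), with β²=1/4
= 1.25·848 / (1.25·848 + 0.25·168 + 535) = 0.648

0.648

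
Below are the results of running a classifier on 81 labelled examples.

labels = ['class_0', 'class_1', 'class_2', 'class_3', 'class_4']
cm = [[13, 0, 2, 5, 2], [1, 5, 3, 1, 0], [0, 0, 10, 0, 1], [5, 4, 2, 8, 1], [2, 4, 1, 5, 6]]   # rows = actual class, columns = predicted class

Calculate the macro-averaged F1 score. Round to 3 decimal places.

Per-class F1 score (2·TP/(2·TP+FP+FN)):
  class_0: TP=13, FP=1+0+5+2=8, FN=0+2+5+2=9 → 26/43 = 0.6047
  class_1: TP=5, FP=0+0+4+4=8, FN=1+3+1+0=5 → 10/23 = 0.4348
  class_2: TP=10, FP=2+3+2+1=8, FN=0+0+0+1=1 → 20/29 = 0.6897
  class_3: TP=8, FP=5+1+0+5=11, FN=5+4+2+1=12 → 16/39 = 0.4103
  class_4: TP=6, FP=2+0+1+1=4, FN=2+4+1+5=12 → 12/28 = 0.4286
Macro-F1 score = mean = (0.6047 + 0.4348 + 0.6897 + 0.4103 + 0.4286) / 5 = 0.514

0.514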